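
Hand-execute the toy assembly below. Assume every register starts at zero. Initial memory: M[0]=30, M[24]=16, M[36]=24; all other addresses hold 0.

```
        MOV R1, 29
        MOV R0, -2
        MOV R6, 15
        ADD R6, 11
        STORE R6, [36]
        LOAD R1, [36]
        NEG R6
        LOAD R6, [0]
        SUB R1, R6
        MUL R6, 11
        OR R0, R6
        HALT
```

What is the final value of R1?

-4

after MOV R1, 29: R1=29
after MOV R0, -2: R0=-2
after MOV R6, 15: R6=15
after ADD R6, 11: R6=15+11=26
STORE R6, [36] → M[36]=26
after LOAD R1, [36]: R1=M[36]=26
after NEG R6: R6=-(26)=-26
after LOAD R6, [0]: R6=M[0]=30
after SUB R1, R6: R1=26-30=-4
after MUL R6, 11: R6=30*11=330
after OR R0, R6: R0=(-2)|330=-2
halt.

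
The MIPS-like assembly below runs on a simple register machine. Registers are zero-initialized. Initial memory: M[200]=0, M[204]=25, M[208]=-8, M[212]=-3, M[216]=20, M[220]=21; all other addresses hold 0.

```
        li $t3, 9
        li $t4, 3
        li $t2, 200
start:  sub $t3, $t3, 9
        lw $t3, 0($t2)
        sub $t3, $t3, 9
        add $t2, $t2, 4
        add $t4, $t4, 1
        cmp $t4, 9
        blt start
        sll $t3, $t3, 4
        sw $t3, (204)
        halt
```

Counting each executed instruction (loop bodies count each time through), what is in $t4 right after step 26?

$t3=9
$t4=3
$t2=200
$t3=9-9=0
$t3=M[200]=0
$t3=0-9=-9
$t2=200+4=204
$t4=3+1=4
cmp $t4, 9  (cmp 4,9)
blt start: taken
$t3=(-9)-9=-18
$t3=M[204]=25
$t3=25-9=16
$t2=204+4=208
$t4=4+1=5
cmp $t4, 9  (cmp 5,9)
blt start: taken
$t3=16-9=7
$t3=M[208]=-8
$t3=(-8)-9=-17
$t2=208+4=212
$t4=5+1=6
cmp $t4, 9  (cmp 6,9)
blt start: taken
$t3=(-17)-9=-26
$t3=M[212]=-3
After step 26: $t4 = 6.

6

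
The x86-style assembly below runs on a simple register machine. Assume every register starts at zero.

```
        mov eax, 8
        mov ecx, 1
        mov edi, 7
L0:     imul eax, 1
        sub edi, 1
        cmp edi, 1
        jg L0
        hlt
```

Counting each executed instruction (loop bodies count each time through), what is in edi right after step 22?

2

after mov eax, 8: eax=8
after mov ecx, 1: ecx=1
after mov edi, 7: edi=7
after imul eax, 1: eax=8*1=8
after sub edi, 1: edi=7-1=6
cmp edi, 1  (cmp 6,1)
jg L0: taken
after imul eax, 1: eax=8*1=8
after sub edi, 1: edi=6-1=5
cmp edi, 1  (cmp 5,1)
jg L0: taken
after imul eax, 1: eax=8*1=8
after sub edi, 1: edi=5-1=4
cmp edi, 1  (cmp 4,1)
jg L0: taken
after imul eax, 1: eax=8*1=8
after sub edi, 1: edi=4-1=3
cmp edi, 1  (cmp 3,1)
jg L0: taken
after imul eax, 1: eax=8*1=8
after sub edi, 1: edi=3-1=2
cmp edi, 1  (cmp 2,1)
After step 22: edi = 2.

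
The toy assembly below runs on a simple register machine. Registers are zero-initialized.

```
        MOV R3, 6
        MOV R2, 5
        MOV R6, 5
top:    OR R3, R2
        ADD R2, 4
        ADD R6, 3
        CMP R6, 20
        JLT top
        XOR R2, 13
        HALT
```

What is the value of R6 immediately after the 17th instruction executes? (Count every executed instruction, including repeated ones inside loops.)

after MOV R3, 6: R3=6
after MOV R2, 5: R2=5
after MOV R6, 5: R6=5
after OR R3, R2: R3=6|5=7
after ADD R2, 4: R2=5+4=9
after ADD R6, 3: R6=5+3=8
CMP R6, 20  (cmp 8,20)
JLT top: taken
after OR R3, R2: R3=7|9=15
after ADD R2, 4: R2=9+4=13
after ADD R6, 3: R6=8+3=11
CMP R6, 20  (cmp 11,20)
JLT top: taken
after OR R3, R2: R3=15|13=15
after ADD R2, 4: R2=13+4=17
after ADD R6, 3: R6=11+3=14
CMP R6, 20  (cmp 14,20)
After step 17: R6 = 14.

14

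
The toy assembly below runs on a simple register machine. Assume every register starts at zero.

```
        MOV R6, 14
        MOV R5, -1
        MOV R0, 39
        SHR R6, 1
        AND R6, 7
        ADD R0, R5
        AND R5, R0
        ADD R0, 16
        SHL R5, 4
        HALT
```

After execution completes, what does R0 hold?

54

MOV R6, 14 → R6=14
MOV R5, -1 → R5=-1
MOV R0, 39 → R0=39
SHR R6, 1 → R6=14>>1=7
AND R6, 7 → R6=7&7=7
ADD R0, R5 → R0=39+(-1)=38
AND R5, R0 → R5=(-1)&38=38
ADD R0, 16 → R0=38+16=54
SHL R5, 4 → R5=38<<4=608
halt.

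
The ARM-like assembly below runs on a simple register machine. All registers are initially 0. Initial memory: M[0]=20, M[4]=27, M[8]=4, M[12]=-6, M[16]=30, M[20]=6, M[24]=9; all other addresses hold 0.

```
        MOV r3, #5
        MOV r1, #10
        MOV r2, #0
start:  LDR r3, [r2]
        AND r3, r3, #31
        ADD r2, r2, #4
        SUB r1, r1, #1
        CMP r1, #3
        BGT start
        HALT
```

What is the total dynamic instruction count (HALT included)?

after MOV r3, #5: r3=5
after MOV r1, #10: r1=10
after MOV r2, #0: r2=0
after LDR r3, [r2]: r3=M[0]=20
after AND r3, r3, #31: r3=20&31=20
after ADD r2, r2, #4: r2=0+4=4
after SUB r1, r1, #1: r1=10-1=9
CMP r1, #3  (cmp 9,3)
BGT start: taken
after LDR r3, [r2]: r3=M[4]=27
after AND r3, r3, #31: r3=27&31=27
after ADD r2, r2, #4: r2=4+4=8
after SUB r1, r1, #1: r1=9-1=8
CMP r1, #3  (cmp 8,3)
BGT start: taken
after LDR r3, [r2]: r3=M[8]=4
after AND r3, r3, #31: r3=4&31=4
after ADD r2, r2, #4: r2=8+4=12
after SUB r1, r1, #1: r1=8-1=7
CMP r1, #3  (cmp 7,3)
BGT start: taken
after LDR r3, [r2]: r3=M[12]=-6
after AND r3, r3, #31: r3=(-6)&31=26
after ADD r2, r2, #4: r2=12+4=16
after SUB r1, r1, #1: r1=7-1=6
CMP r1, #3  (cmp 6,3)
BGT start: taken
after LDR r3, [r2]: r3=M[16]=30
after AND r3, r3, #31: r3=30&31=30
after ADD r2, r2, #4: r2=16+4=20
after SUB r1, r1, #1: r1=6-1=5
CMP r1, #3  (cmp 5,3)
BGT start: taken
after LDR r3, [r2]: r3=M[20]=6
after AND r3, r3, #31: r3=6&31=6
after ADD r2, r2, #4: r2=20+4=24
after SUB r1, r1, #1: r1=5-1=4
CMP r1, #3  (cmp 4,3)
BGT start: taken
after LDR r3, [r2]: r3=M[24]=9
after AND r3, r3, #31: r3=9&31=9
after ADD r2, r2, #4: r2=24+4=28
after SUB r1, r1, #1: r1=4-1=3
CMP r1, #3  (cmp 3,3)
BGT start: not taken
halt.
Total executed instructions: 46.

46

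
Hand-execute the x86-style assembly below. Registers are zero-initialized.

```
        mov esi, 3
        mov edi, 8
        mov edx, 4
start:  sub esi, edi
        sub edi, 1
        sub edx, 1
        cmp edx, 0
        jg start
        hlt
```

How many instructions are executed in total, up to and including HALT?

esi=3
edi=8
edx=4
esi=3-8=-5
edi=8-1=7
edx=4-1=3
cmp edx, 0  (cmp 3,0)
jg start: taken
esi=(-5)-7=-12
edi=7-1=6
edx=3-1=2
cmp edx, 0  (cmp 2,0)
jg start: taken
esi=(-12)-6=-18
edi=6-1=5
edx=2-1=1
cmp edx, 0  (cmp 1,0)
jg start: taken
esi=(-18)-5=-23
edi=5-1=4
edx=1-1=0
cmp edx, 0  (cmp 0,0)
jg start: not taken
halt.
Total executed instructions: 24.

24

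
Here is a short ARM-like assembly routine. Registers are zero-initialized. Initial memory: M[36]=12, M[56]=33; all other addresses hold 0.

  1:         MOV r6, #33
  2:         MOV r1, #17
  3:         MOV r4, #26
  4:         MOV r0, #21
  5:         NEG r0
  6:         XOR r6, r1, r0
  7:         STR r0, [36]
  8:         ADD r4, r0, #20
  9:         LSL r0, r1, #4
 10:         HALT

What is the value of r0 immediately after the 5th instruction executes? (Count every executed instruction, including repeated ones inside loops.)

-21

r6=33
r1=17
r4=26
r0=21
r0=-(21)=-21
After step 5: r0 = -21.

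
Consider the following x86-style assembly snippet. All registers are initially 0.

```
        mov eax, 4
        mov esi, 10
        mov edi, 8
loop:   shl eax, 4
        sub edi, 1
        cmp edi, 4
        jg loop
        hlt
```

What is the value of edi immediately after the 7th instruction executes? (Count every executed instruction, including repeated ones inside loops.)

7

mov eax, 4 → eax=4
mov esi, 10 → esi=10
mov edi, 8 → edi=8
shl eax, 4 → eax=4<<4=64
sub edi, 1 → edi=8-1=7
cmp edi, 4  (cmp 7,4)
jg loop: taken
After step 7: edi = 7.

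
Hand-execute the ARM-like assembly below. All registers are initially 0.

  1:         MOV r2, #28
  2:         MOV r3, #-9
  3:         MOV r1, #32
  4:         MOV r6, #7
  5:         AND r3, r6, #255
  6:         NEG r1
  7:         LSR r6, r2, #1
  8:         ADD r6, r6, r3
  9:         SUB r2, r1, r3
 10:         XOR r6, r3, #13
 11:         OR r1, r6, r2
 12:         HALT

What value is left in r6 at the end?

10

r2=28
r3=-9
r1=32
r6=7
r3=7&255=7
r1=-(32)=-32
r6=28>>1=14
r6=14+7=21
r2=(-32)-7=-39
r6=7^13=10
r1=10|(-39)=-37
halt.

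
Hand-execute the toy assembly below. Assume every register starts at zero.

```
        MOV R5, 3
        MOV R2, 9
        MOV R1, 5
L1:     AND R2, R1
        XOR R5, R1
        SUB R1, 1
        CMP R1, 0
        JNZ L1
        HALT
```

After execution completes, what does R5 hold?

2

after MOV R5, 3: R5=3
after MOV R2, 9: R2=9
after MOV R1, 5: R1=5
after AND R2, R1: R2=9&5=1
after XOR R5, R1: R5=3^5=6
after SUB R1, 1: R1=5-1=4
CMP R1, 0  (cmp 4,0)
JNZ L1: taken
after AND R2, R1: R2=1&4=0
after XOR R5, R1: R5=6^4=2
after SUB R1, 1: R1=4-1=3
CMP R1, 0  (cmp 3,0)
JNZ L1: taken
after AND R2, R1: R2=0&3=0
after XOR R5, R1: R5=2^3=1
after SUB R1, 1: R1=3-1=2
CMP R1, 0  (cmp 2,0)
JNZ L1: taken
after AND R2, R1: R2=0&2=0
after XOR R5, R1: R5=1^2=3
after SUB R1, 1: R1=2-1=1
CMP R1, 0  (cmp 1,0)
JNZ L1: taken
after AND R2, R1: R2=0&1=0
after XOR R5, R1: R5=3^1=2
after SUB R1, 1: R1=1-1=0
CMP R1, 0  (cmp 0,0)
JNZ L1: not taken
halt.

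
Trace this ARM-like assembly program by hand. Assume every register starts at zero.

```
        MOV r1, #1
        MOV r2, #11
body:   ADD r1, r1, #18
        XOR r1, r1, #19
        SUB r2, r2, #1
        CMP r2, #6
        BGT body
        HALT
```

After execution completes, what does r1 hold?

after MOV r1, #1: r1=1
after MOV r2, #11: r2=11
after ADD r1, r1, #18: r1=1+18=19
after XOR r1, r1, #19: r1=19^19=0
after SUB r2, r2, #1: r2=11-1=10
CMP r2, #6  (cmp 10,6)
BGT body: taken
after ADD r1, r1, #18: r1=0+18=18
after XOR r1, r1, #19: r1=18^19=1
after SUB r2, r2, #1: r2=10-1=9
CMP r2, #6  (cmp 9,6)
BGT body: taken
after ADD r1, r1, #18: r1=1+18=19
after XOR r1, r1, #19: r1=19^19=0
after SUB r2, r2, #1: r2=9-1=8
CMP r2, #6  (cmp 8,6)
BGT body: taken
after ADD r1, r1, #18: r1=0+18=18
after XOR r1, r1, #19: r1=18^19=1
after SUB r2, r2, #1: r2=8-1=7
CMP r2, #6  (cmp 7,6)
BGT body: taken
after ADD r1, r1, #18: r1=1+18=19
after XOR r1, r1, #19: r1=19^19=0
after SUB r2, r2, #1: r2=7-1=6
CMP r2, #6  (cmp 6,6)
BGT body: not taken
halt.

0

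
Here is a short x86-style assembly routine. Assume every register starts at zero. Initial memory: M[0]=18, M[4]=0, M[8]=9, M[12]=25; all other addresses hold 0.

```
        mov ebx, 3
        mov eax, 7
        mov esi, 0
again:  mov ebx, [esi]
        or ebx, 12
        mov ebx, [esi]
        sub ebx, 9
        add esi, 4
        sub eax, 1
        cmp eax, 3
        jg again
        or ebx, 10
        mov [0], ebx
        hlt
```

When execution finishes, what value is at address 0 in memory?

26

after mov ebx, 3: ebx=3
after mov eax, 7: eax=7
after mov esi, 0: esi=0
after mov ebx, [esi]: ebx=M[0]=18
after or ebx, 12: ebx=18|12=30
after mov ebx, [esi]: ebx=M[0]=18
after sub ebx, 9: ebx=18-9=9
after add esi, 4: esi=0+4=4
after sub eax, 1: eax=7-1=6
cmp eax, 3  (cmp 6,3)
jg again: taken
after mov ebx, [esi]: ebx=M[4]=0
after or ebx, 12: ebx=0|12=12
after mov ebx, [esi]: ebx=M[4]=0
after sub ebx, 9: ebx=0-9=-9
after add esi, 4: esi=4+4=8
after sub eax, 1: eax=6-1=5
cmp eax, 3  (cmp 5,3)
jg again: taken
after mov ebx, [esi]: ebx=M[8]=9
after or ebx, 12: ebx=9|12=13
after mov ebx, [esi]: ebx=M[8]=9
after sub ebx, 9: ebx=9-9=0
after add esi, 4: esi=8+4=12
after sub eax, 1: eax=5-1=4
cmp eax, 3  (cmp 4,3)
jg again: taken
after mov ebx, [esi]: ebx=M[12]=25
after or ebx, 12: ebx=25|12=29
after mov ebx, [esi]: ebx=M[12]=25
after sub ebx, 9: ebx=25-9=16
after add esi, 4: esi=12+4=16
after sub eax, 1: eax=4-1=3
cmp eax, 3  (cmp 3,3)
jg again: not taken
after or ebx, 10: ebx=16|10=26
mov [0], ebx → M[0]=26
halt.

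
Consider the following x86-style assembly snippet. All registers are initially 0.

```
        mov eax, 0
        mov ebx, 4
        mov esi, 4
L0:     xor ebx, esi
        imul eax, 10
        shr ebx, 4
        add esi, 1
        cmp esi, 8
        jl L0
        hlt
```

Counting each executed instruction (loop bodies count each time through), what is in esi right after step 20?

eax=0
ebx=4
esi=4
ebx=4^4=0
eax=0*10=0
ebx=0>>4=0
esi=4+1=5
cmp esi, 8  (cmp 5,8)
jl L0: taken
ebx=0^5=5
eax=0*10=0
ebx=5>>4=0
esi=5+1=6
cmp esi, 8  (cmp 6,8)
jl L0: taken
ebx=0^6=6
eax=0*10=0
ebx=6>>4=0
esi=6+1=7
cmp esi, 8  (cmp 7,8)
After step 20: esi = 7.

7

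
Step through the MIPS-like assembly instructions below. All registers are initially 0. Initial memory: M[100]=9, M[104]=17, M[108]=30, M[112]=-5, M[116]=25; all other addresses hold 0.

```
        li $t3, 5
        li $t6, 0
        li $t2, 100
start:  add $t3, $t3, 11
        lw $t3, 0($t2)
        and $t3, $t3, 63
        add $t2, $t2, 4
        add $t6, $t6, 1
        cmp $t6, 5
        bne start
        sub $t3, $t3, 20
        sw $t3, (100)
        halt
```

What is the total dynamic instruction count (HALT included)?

li $t3, 5 → $t3=5
li $t6, 0 → $t6=0
li $t2, 100 → $t2=100
add $t3, $t3, 11 → $t3=5+11=16
lw $t3, 0($t2) → $t3=M[100]=9
and $t3, $t3, 63 → $t3=9&63=9
add $t2, $t2, 4 → $t2=100+4=104
add $t6, $t6, 1 → $t6=0+1=1
cmp $t6, 5  (cmp 1,5)
bne start: taken
add $t3, $t3, 11 → $t3=9+11=20
lw $t3, 0($t2) → $t3=M[104]=17
and $t3, $t3, 63 → $t3=17&63=17
add $t2, $t2, 4 → $t2=104+4=108
add $t6, $t6, 1 → $t6=1+1=2
cmp $t6, 5  (cmp 2,5)
bne start: taken
add $t3, $t3, 11 → $t3=17+11=28
lw $t3, 0($t2) → $t3=M[108]=30
and $t3, $t3, 63 → $t3=30&63=30
add $t2, $t2, 4 → $t2=108+4=112
add $t6, $t6, 1 → $t6=2+1=3
cmp $t6, 5  (cmp 3,5)
bne start: taken
add $t3, $t3, 11 → $t3=30+11=41
lw $t3, 0($t2) → $t3=M[112]=-5
and $t3, $t3, 63 → $t3=(-5)&63=59
add $t2, $t2, 4 → $t2=112+4=116
add $t6, $t6, 1 → $t6=3+1=4
cmp $t6, 5  (cmp 4,5)
bne start: taken
add $t3, $t3, 11 → $t3=59+11=70
lw $t3, 0($t2) → $t3=M[116]=25
and $t3, $t3, 63 → $t3=25&63=25
add $t2, $t2, 4 → $t2=116+4=120
add $t6, $t6, 1 → $t6=4+1=5
cmp $t6, 5  (cmp 5,5)
bne start: not taken
sub $t3, $t3, 20 → $t3=25-20=5
sw $t3, (100) → M[100]=5
halt.
Total executed instructions: 41.

41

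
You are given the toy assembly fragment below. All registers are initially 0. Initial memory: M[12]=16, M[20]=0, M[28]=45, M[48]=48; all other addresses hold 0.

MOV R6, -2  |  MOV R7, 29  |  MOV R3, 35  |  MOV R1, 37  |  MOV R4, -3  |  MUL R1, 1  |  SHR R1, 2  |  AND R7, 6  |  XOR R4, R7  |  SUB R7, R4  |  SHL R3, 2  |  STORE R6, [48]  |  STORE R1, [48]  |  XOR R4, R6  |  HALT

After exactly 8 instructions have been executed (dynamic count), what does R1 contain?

9

MOV R6, -2 → R6=-2
MOV R7, 29 → R7=29
MOV R3, 35 → R3=35
MOV R1, 37 → R1=37
MOV R4, -3 → R4=-3
MUL R1, 1 → R1=37*1=37
SHR R1, 2 → R1=37>>2=9
AND R7, 6 → R7=29&6=4
After step 8: R1 = 9.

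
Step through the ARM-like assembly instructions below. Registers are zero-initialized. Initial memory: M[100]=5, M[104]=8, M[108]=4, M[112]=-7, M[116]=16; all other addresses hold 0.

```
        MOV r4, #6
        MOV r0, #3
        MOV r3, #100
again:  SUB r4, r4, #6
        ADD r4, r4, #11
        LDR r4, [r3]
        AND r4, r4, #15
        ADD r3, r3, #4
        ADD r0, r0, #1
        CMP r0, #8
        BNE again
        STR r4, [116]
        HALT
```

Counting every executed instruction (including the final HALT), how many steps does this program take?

45

r4=6
r0=3
r3=100
r4=6-6=0
r4=0+11=11
r4=M[100]=5
r4=5&15=5
r3=100+4=104
r0=3+1=4
CMP r0, #8  (cmp 4,8)
BNE again: taken
r4=5-6=-1
r4=(-1)+11=10
r4=M[104]=8
r4=8&15=8
r3=104+4=108
r0=4+1=5
CMP r0, #8  (cmp 5,8)
BNE again: taken
r4=8-6=2
r4=2+11=13
r4=M[108]=4
r4=4&15=4
r3=108+4=112
r0=5+1=6
CMP r0, #8  (cmp 6,8)
BNE again: taken
r4=4-6=-2
r4=(-2)+11=9
r4=M[112]=-7
r4=(-7)&15=9
r3=112+4=116
r0=6+1=7
CMP r0, #8  (cmp 7,8)
BNE again: taken
r4=9-6=3
r4=3+11=14
r4=M[116]=16
r4=16&15=0
r3=116+4=120
r0=7+1=8
CMP r0, #8  (cmp 8,8)
BNE again: not taken
STR r4, [116] → M[116]=0
halt.
Total executed instructions: 45.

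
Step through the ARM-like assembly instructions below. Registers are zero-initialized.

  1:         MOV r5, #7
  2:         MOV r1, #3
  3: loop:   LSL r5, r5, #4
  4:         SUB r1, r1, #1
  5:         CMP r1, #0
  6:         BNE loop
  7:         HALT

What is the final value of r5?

r5=7
r1=3
r5=7<<4=112
r1=3-1=2
CMP r1, #0  (cmp 2,0)
BNE loop: taken
r5=112<<4=1792
r1=2-1=1
CMP r1, #0  (cmp 1,0)
BNE loop: taken
r5=1792<<4=28672
r1=1-1=0
CMP r1, #0  (cmp 0,0)
BNE loop: not taken
halt.

28672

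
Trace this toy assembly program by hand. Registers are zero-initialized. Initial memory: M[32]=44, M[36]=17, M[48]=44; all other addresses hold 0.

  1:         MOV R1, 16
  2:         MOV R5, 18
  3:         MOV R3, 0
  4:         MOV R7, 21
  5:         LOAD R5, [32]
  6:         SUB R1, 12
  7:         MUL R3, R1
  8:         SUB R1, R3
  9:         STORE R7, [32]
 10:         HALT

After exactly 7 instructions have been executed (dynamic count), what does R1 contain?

R1=16
R5=18
R3=0
R7=21
R5=M[32]=44
R1=16-12=4
R3=0*4=0
After step 7: R1 = 4.

4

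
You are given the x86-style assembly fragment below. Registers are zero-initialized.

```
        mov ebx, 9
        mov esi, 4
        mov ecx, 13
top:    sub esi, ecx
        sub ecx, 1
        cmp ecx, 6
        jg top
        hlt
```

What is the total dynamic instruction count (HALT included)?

mov ebx, 9 → ebx=9
mov esi, 4 → esi=4
mov ecx, 13 → ecx=13
sub esi, ecx → esi=4-13=-9
sub ecx, 1 → ecx=13-1=12
cmp ecx, 6  (cmp 12,6)
jg top: taken
sub esi, ecx → esi=(-9)-12=-21
sub ecx, 1 → ecx=12-1=11
cmp ecx, 6  (cmp 11,6)
jg top: taken
sub esi, ecx → esi=(-21)-11=-32
sub ecx, 1 → ecx=11-1=10
cmp ecx, 6  (cmp 10,6)
jg top: taken
sub esi, ecx → esi=(-32)-10=-42
sub ecx, 1 → ecx=10-1=9
cmp ecx, 6  (cmp 9,6)
jg top: taken
sub esi, ecx → esi=(-42)-9=-51
sub ecx, 1 → ecx=9-1=8
cmp ecx, 6  (cmp 8,6)
jg top: taken
sub esi, ecx → esi=(-51)-8=-59
sub ecx, 1 → ecx=8-1=7
cmp ecx, 6  (cmp 7,6)
jg top: taken
sub esi, ecx → esi=(-59)-7=-66
sub ecx, 1 → ecx=7-1=6
cmp ecx, 6  (cmp 6,6)
jg top: not taken
halt.
Total executed instructions: 32.

32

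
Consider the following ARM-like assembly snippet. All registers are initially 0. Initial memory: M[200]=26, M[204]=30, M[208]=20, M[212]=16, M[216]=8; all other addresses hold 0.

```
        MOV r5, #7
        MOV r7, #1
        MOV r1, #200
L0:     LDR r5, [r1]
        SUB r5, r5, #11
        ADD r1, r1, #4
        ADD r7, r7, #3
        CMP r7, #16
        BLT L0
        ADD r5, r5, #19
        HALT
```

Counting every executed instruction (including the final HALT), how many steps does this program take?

r5=7
r7=1
r1=200
r5=M[200]=26
r5=26-11=15
r1=200+4=204
r7=1+3=4
CMP r7, #16  (cmp 4,16)
BLT L0: taken
r5=M[204]=30
r5=30-11=19
r1=204+4=208
r7=4+3=7
CMP r7, #16  (cmp 7,16)
BLT L0: taken
r5=M[208]=20
r5=20-11=9
r1=208+4=212
r7=7+3=10
CMP r7, #16  (cmp 10,16)
BLT L0: taken
r5=M[212]=16
r5=16-11=5
r1=212+4=216
r7=10+3=13
CMP r7, #16  (cmp 13,16)
BLT L0: taken
r5=M[216]=8
r5=8-11=-3
r1=216+4=220
r7=13+3=16
CMP r7, #16  (cmp 16,16)
BLT L0: not taken
r5=(-3)+19=16
halt.
Total executed instructions: 35.

35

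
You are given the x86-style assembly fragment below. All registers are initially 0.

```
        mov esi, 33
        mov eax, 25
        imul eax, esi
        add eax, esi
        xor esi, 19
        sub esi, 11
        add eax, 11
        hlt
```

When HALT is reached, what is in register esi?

39

esi=33
eax=25
eax=25*33=825
eax=825+33=858
esi=33^19=50
esi=50-11=39
eax=858+11=869
halt.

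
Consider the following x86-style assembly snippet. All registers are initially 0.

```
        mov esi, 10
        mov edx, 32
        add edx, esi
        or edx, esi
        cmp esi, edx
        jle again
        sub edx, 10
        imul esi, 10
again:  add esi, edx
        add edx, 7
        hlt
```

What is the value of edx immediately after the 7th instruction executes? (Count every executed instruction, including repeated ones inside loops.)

42

esi=10
edx=32
edx=32+10=42
edx=42|10=42
cmp esi, edx  (cmp 10,42)
jle again: taken
esi=10+42=52
After step 7: edx = 42.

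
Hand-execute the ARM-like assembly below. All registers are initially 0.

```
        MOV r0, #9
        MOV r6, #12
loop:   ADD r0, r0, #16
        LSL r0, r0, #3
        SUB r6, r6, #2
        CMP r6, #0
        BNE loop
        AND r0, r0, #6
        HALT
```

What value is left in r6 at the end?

0

after MOV r0, #9: r0=9
after MOV r6, #12: r6=12
after ADD r0, r0, #16: r0=9+16=25
after LSL r0, r0, #3: r0=25<<3=200
after SUB r6, r6, #2: r6=12-2=10
CMP r6, #0  (cmp 10,0)
BNE loop: taken
after ADD r0, r0, #16: r0=200+16=216
after LSL r0, r0, #3: r0=216<<3=1728
after SUB r6, r6, #2: r6=10-2=8
CMP r6, #0  (cmp 8,0)
BNE loop: taken
after ADD r0, r0, #16: r0=1728+16=1744
after LSL r0, r0, #3: r0=1744<<3=13952
after SUB r6, r6, #2: r6=8-2=6
CMP r6, #0  (cmp 6,0)
BNE loop: taken
after ADD r0, r0, #16: r0=13952+16=13968
after LSL r0, r0, #3: r0=13968<<3=111744
after SUB r6, r6, #2: r6=6-2=4
CMP r6, #0  (cmp 4,0)
BNE loop: taken
after ADD r0, r0, #16: r0=111744+16=111760
after LSL r0, r0, #3: r0=111760<<3=894080
after SUB r6, r6, #2: r6=4-2=2
CMP r6, #0  (cmp 2,0)
BNE loop: taken
after ADD r0, r0, #16: r0=894080+16=894096
after LSL r0, r0, #3: r0=894096<<3=7152768
after SUB r6, r6, #2: r6=2-2=0
CMP r6, #0  (cmp 0,0)
BNE loop: not taken
after AND r0, r0, #6: r0=7152768&6=0
halt.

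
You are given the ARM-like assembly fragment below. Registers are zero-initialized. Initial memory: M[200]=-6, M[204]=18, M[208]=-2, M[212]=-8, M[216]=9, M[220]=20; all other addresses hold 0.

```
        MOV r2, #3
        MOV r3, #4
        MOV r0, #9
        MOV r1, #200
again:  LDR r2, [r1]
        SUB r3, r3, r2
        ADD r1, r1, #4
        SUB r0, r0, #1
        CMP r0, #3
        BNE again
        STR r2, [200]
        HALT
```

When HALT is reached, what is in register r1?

after MOV r2, #3: r2=3
after MOV r3, #4: r3=4
after MOV r0, #9: r0=9
after MOV r1, #200: r1=200
after LDR r2, [r1]: r2=M[200]=-6
after SUB r3, r3, r2: r3=4-(-6)=10
after ADD r1, r1, #4: r1=200+4=204
after SUB r0, r0, #1: r0=9-1=8
CMP r0, #3  (cmp 8,3)
BNE again: taken
after LDR r2, [r1]: r2=M[204]=18
after SUB r3, r3, r2: r3=10-18=-8
after ADD r1, r1, #4: r1=204+4=208
after SUB r0, r0, #1: r0=8-1=7
CMP r0, #3  (cmp 7,3)
BNE again: taken
after LDR r2, [r1]: r2=M[208]=-2
after SUB r3, r3, r2: r3=(-8)-(-2)=-6
after ADD r1, r1, #4: r1=208+4=212
after SUB r0, r0, #1: r0=7-1=6
CMP r0, #3  (cmp 6,3)
BNE again: taken
after LDR r2, [r1]: r2=M[212]=-8
after SUB r3, r3, r2: r3=(-6)-(-8)=2
after ADD r1, r1, #4: r1=212+4=216
after SUB r0, r0, #1: r0=6-1=5
CMP r0, #3  (cmp 5,3)
BNE again: taken
after LDR r2, [r1]: r2=M[216]=9
after SUB r3, r3, r2: r3=2-9=-7
after ADD r1, r1, #4: r1=216+4=220
after SUB r0, r0, #1: r0=5-1=4
CMP r0, #3  (cmp 4,3)
BNE again: taken
after LDR r2, [r1]: r2=M[220]=20
after SUB r3, r3, r2: r3=(-7)-20=-27
after ADD r1, r1, #4: r1=220+4=224
after SUB r0, r0, #1: r0=4-1=3
CMP r0, #3  (cmp 3,3)
BNE again: not taken
STR r2, [200] → M[200]=20
halt.

224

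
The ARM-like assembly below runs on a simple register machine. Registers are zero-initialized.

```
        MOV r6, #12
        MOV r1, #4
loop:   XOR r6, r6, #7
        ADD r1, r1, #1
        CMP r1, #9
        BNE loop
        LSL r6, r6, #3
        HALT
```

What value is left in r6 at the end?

88

MOV r6, #12 → r6=12
MOV r1, #4 → r1=4
XOR r6, r6, #7 → r6=12^7=11
ADD r1, r1, #1 → r1=4+1=5
CMP r1, #9  (cmp 5,9)
BNE loop: taken
XOR r6, r6, #7 → r6=11^7=12
ADD r1, r1, #1 → r1=5+1=6
CMP r1, #9  (cmp 6,9)
BNE loop: taken
XOR r6, r6, #7 → r6=12^7=11
ADD r1, r1, #1 → r1=6+1=7
CMP r1, #9  (cmp 7,9)
BNE loop: taken
XOR r6, r6, #7 → r6=11^7=12
ADD r1, r1, #1 → r1=7+1=8
CMP r1, #9  (cmp 8,9)
BNE loop: taken
XOR r6, r6, #7 → r6=12^7=11
ADD r1, r1, #1 → r1=8+1=9
CMP r1, #9  (cmp 9,9)
BNE loop: not taken
LSL r6, r6, #3 → r6=11<<3=88
halt.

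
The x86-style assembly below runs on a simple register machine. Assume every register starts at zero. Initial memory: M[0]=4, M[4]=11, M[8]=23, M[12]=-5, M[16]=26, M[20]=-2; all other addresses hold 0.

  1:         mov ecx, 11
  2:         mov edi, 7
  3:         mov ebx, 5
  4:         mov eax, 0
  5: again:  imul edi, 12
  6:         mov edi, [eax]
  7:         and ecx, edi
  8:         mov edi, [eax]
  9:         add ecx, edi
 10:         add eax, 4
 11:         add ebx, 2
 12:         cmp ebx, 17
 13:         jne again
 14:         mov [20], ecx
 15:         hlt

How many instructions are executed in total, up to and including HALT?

60

mov ecx, 11 → ecx=11
mov edi, 7 → edi=7
mov ebx, 5 → ebx=5
mov eax, 0 → eax=0
imul edi, 12 → edi=7*12=84
mov edi, [eax] → edi=M[0]=4
and ecx, edi → ecx=11&4=0
mov edi, [eax] → edi=M[0]=4
add ecx, edi → ecx=0+4=4
add eax, 4 → eax=0+4=4
add ebx, 2 → ebx=5+2=7
cmp ebx, 17  (cmp 7,17)
jne again: taken
imul edi, 12 → edi=4*12=48
mov edi, [eax] → edi=M[4]=11
and ecx, edi → ecx=4&11=0
mov edi, [eax] → edi=M[4]=11
add ecx, edi → ecx=0+11=11
add eax, 4 → eax=4+4=8
add ebx, 2 → ebx=7+2=9
cmp ebx, 17  (cmp 9,17)
jne again: taken
imul edi, 12 → edi=11*12=132
mov edi, [eax] → edi=M[8]=23
and ecx, edi → ecx=11&23=3
mov edi, [eax] → edi=M[8]=23
add ecx, edi → ecx=3+23=26
add eax, 4 → eax=8+4=12
add ebx, 2 → ebx=9+2=11
cmp ebx, 17  (cmp 11,17)
jne again: taken
imul edi, 12 → edi=23*12=276
mov edi, [eax] → edi=M[12]=-5
and ecx, edi → ecx=26&(-5)=26
mov edi, [eax] → edi=M[12]=-5
add ecx, edi → ecx=26+(-5)=21
add eax, 4 → eax=12+4=16
add ebx, 2 → ebx=11+2=13
cmp ebx, 17  (cmp 13,17)
jne again: taken
imul edi, 12 → edi=(-5)*12=-60
mov edi, [eax] → edi=M[16]=26
and ecx, edi → ecx=21&26=16
mov edi, [eax] → edi=M[16]=26
add ecx, edi → ecx=16+26=42
add eax, 4 → eax=16+4=20
add ebx, 2 → ebx=13+2=15
cmp ebx, 17  (cmp 15,17)
jne again: taken
imul edi, 12 → edi=26*12=312
mov edi, [eax] → edi=M[20]=-2
and ecx, edi → ecx=42&(-2)=42
mov edi, [eax] → edi=M[20]=-2
add ecx, edi → ecx=42+(-2)=40
add eax, 4 → eax=20+4=24
add ebx, 2 → ebx=15+2=17
cmp ebx, 17  (cmp 17,17)
jne again: not taken
mov [20], ecx → M[20]=40
halt.
Total executed instructions: 60.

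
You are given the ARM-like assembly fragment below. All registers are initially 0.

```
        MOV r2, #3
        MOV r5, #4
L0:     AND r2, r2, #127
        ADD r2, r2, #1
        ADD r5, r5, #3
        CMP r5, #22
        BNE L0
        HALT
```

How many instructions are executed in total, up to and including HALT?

r2=3
r5=4
r2=3&127=3
r2=3+1=4
r5=4+3=7
CMP r5, #22  (cmp 7,22)
BNE L0: taken
r2=4&127=4
r2=4+1=5
r5=7+3=10
CMP r5, #22  (cmp 10,22)
BNE L0: taken
r2=5&127=5
r2=5+1=6
r5=10+3=13
CMP r5, #22  (cmp 13,22)
BNE L0: taken
r2=6&127=6
r2=6+1=7
r5=13+3=16
CMP r5, #22  (cmp 16,22)
BNE L0: taken
r2=7&127=7
r2=7+1=8
r5=16+3=19
CMP r5, #22  (cmp 19,22)
BNE L0: taken
r2=8&127=8
r2=8+1=9
r5=19+3=22
CMP r5, #22  (cmp 22,22)
BNE L0: not taken
halt.
Total executed instructions: 33.

33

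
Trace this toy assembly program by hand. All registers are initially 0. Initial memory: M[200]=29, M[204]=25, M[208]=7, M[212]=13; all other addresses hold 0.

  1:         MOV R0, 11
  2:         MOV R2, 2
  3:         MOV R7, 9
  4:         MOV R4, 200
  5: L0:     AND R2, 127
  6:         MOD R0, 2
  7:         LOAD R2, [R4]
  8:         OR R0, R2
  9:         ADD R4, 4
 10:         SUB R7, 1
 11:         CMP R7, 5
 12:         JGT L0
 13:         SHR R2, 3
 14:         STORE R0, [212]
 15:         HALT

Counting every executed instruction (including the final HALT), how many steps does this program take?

39

R0=11
R2=2
R7=9
R4=200
R2=2&127=2
R0=11%2=1
R2=M[200]=29
R0=1|29=29
R4=200+4=204
R7=9-1=8
CMP R7, 5  (cmp 8,5)
JGT L0: taken
R2=29&127=29
R0=29%2=1
R2=M[204]=25
R0=1|25=25
R4=204+4=208
R7=8-1=7
CMP R7, 5  (cmp 7,5)
JGT L0: taken
R2=25&127=25
R0=25%2=1
R2=M[208]=7
R0=1|7=7
R4=208+4=212
R7=7-1=6
CMP R7, 5  (cmp 6,5)
JGT L0: taken
R2=7&127=7
R0=7%2=1
R2=M[212]=13
R0=1|13=13
R4=212+4=216
R7=6-1=5
CMP R7, 5  (cmp 5,5)
JGT L0: not taken
R2=13>>3=1
STORE R0, [212] → M[212]=13
halt.
Total executed instructions: 39.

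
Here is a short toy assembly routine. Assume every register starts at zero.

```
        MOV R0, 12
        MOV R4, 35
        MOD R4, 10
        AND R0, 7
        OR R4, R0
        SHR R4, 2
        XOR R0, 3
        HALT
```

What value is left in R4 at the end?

1

MOV R0, 12 → R0=12
MOV R4, 35 → R4=35
MOD R4, 10 → R4=35%10=5
AND R0, 7 → R0=12&7=4
OR R4, R0 → R4=5|4=5
SHR R4, 2 → R4=5>>2=1
XOR R0, 3 → R0=4^3=7
halt.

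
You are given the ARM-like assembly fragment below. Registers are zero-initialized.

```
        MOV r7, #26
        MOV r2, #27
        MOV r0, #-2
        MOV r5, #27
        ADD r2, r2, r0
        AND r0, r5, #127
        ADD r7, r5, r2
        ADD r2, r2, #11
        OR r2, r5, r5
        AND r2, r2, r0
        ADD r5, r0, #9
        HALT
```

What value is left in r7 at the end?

after MOV r7, #26: r7=26
after MOV r2, #27: r2=27
after MOV r0, #-2: r0=-2
after MOV r5, #27: r5=27
after ADD r2, r2, r0: r2=27+(-2)=25
after AND r0, r5, #127: r0=27&127=27
after ADD r7, r5, r2: r7=27+25=52
after ADD r2, r2, #11: r2=25+11=36
after OR r2, r5, r5: r2=27|27=27
after AND r2, r2, r0: r2=27&27=27
after ADD r5, r0, #9: r5=27+9=36
halt.

52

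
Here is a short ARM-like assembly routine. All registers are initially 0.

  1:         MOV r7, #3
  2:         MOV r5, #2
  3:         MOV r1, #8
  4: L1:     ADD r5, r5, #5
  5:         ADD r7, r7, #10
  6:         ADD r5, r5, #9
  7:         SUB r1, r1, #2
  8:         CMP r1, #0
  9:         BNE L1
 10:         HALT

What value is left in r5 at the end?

MOV r7, #3 → r7=3
MOV r5, #2 → r5=2
MOV r1, #8 → r1=8
ADD r5, r5, #5 → r5=2+5=7
ADD r7, r7, #10 → r7=3+10=13
ADD r5, r5, #9 → r5=7+9=16
SUB r1, r1, #2 → r1=8-2=6
CMP r1, #0  (cmp 6,0)
BNE L1: taken
ADD r5, r5, #5 → r5=16+5=21
ADD r7, r7, #10 → r7=13+10=23
ADD r5, r5, #9 → r5=21+9=30
SUB r1, r1, #2 → r1=6-2=4
CMP r1, #0  (cmp 4,0)
BNE L1: taken
ADD r5, r5, #5 → r5=30+5=35
ADD r7, r7, #10 → r7=23+10=33
ADD r5, r5, #9 → r5=35+9=44
SUB r1, r1, #2 → r1=4-2=2
CMP r1, #0  (cmp 2,0)
BNE L1: taken
ADD r5, r5, #5 → r5=44+5=49
ADD r7, r7, #10 → r7=33+10=43
ADD r5, r5, #9 → r5=49+9=58
SUB r1, r1, #2 → r1=2-2=0
CMP r1, #0  (cmp 0,0)
BNE L1: not taken
halt.

58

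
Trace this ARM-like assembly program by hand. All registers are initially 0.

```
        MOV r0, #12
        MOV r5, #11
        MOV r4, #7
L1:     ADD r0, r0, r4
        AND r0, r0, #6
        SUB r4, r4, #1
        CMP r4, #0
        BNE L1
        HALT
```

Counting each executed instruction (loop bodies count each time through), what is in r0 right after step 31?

4

r0=12
r5=11
r4=7
r0=12+7=19
r0=19&6=2
r4=7-1=6
CMP r4, #0  (cmp 6,0)
BNE L1: taken
r0=2+6=8
r0=8&6=0
r4=6-1=5
CMP r4, #0  (cmp 5,0)
BNE L1: taken
r0=0+5=5
r0=5&6=4
r4=5-1=4
CMP r4, #0  (cmp 4,0)
BNE L1: taken
r0=4+4=8
r0=8&6=0
r4=4-1=3
CMP r4, #0  (cmp 3,0)
BNE L1: taken
r0=0+3=3
r0=3&6=2
r4=3-1=2
CMP r4, #0  (cmp 2,0)
BNE L1: taken
r0=2+2=4
r0=4&6=4
r4=2-1=1
After step 31: r0 = 4.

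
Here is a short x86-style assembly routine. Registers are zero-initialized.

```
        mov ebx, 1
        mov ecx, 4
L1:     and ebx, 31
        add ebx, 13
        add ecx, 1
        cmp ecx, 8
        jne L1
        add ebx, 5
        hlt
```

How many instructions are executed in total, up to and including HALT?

after mov ebx, 1: ebx=1
after mov ecx, 4: ecx=4
after and ebx, 31: ebx=1&31=1
after add ebx, 13: ebx=1+13=14
after add ecx, 1: ecx=4+1=5
cmp ecx, 8  (cmp 5,8)
jne L1: taken
after and ebx, 31: ebx=14&31=14
after add ebx, 13: ebx=14+13=27
after add ecx, 1: ecx=5+1=6
cmp ecx, 8  (cmp 6,8)
jne L1: taken
after and ebx, 31: ebx=27&31=27
after add ebx, 13: ebx=27+13=40
after add ecx, 1: ecx=6+1=7
cmp ecx, 8  (cmp 7,8)
jne L1: taken
after and ebx, 31: ebx=40&31=8
after add ebx, 13: ebx=8+13=21
after add ecx, 1: ecx=7+1=8
cmp ecx, 8  (cmp 8,8)
jne L1: not taken
after add ebx, 5: ebx=21+5=26
halt.
Total executed instructions: 24.

24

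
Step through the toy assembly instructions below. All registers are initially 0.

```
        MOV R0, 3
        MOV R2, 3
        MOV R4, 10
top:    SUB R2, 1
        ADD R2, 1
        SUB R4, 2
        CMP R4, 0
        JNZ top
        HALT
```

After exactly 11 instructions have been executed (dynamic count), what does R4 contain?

6

R0=3
R2=3
R4=10
R2=3-1=2
R2=2+1=3
R4=10-2=8
CMP R4, 0  (cmp 8,0)
JNZ top: taken
R2=3-1=2
R2=2+1=3
R4=8-2=6
After step 11: R4 = 6.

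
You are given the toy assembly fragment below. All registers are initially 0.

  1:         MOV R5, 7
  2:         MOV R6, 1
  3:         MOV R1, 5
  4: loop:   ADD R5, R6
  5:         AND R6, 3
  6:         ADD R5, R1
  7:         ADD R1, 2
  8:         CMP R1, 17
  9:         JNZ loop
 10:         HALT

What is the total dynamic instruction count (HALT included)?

40

R5=7
R6=1
R1=5
R5=7+1=8
R6=1&3=1
R5=8+5=13
R1=5+2=7
CMP R1, 17  (cmp 7,17)
JNZ loop: taken
R5=13+1=14
R6=1&3=1
R5=14+7=21
R1=7+2=9
CMP R1, 17  (cmp 9,17)
JNZ loop: taken
R5=21+1=22
R6=1&3=1
R5=22+9=31
R1=9+2=11
CMP R1, 17  (cmp 11,17)
JNZ loop: taken
R5=31+1=32
R6=1&3=1
R5=32+11=43
R1=11+2=13
CMP R1, 17  (cmp 13,17)
JNZ loop: taken
R5=43+1=44
R6=1&3=1
R5=44+13=57
R1=13+2=15
CMP R1, 17  (cmp 15,17)
JNZ loop: taken
R5=57+1=58
R6=1&3=1
R5=58+15=73
R1=15+2=17
CMP R1, 17  (cmp 17,17)
JNZ loop: not taken
halt.
Total executed instructions: 40.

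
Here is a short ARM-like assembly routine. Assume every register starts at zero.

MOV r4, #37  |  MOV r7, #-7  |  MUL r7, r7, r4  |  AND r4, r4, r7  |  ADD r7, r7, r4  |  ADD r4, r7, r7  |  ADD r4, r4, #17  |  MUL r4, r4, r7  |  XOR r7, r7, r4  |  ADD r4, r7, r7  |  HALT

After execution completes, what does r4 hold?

-189744

MOV r4, #37 → r4=37
MOV r7, #-7 → r7=-7
MUL r7, r7, r4 → r7=(-7)*37=-259
AND r4, r4, r7 → r4=37&(-259)=37
ADD r7, r7, r4 → r7=(-259)+37=-222
ADD r4, r7, r7 → r4=(-222)+(-222)=-444
ADD r4, r4, #17 → r4=(-444)+17=-427
MUL r4, r4, r7 → r4=(-427)*(-222)=94794
XOR r7, r7, r4 → r7=(-222)^94794=-94872
ADD r4, r7, r7 → r4=(-94872)+(-94872)=-189744
halt.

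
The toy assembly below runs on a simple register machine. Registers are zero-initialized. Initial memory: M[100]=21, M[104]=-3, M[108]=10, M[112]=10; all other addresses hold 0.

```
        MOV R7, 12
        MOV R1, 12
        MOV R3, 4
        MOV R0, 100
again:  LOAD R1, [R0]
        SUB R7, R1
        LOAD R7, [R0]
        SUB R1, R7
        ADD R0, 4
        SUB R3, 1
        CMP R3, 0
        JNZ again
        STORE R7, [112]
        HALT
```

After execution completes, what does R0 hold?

R7=12
R1=12
R3=4
R0=100
R1=M[100]=21
R7=12-21=-9
R7=M[100]=21
R1=21-21=0
R0=100+4=104
R3=4-1=3
CMP R3, 0  (cmp 3,0)
JNZ again: taken
R1=M[104]=-3
R7=21-(-3)=24
R7=M[104]=-3
R1=(-3)-(-3)=0
R0=104+4=108
R3=3-1=2
CMP R3, 0  (cmp 2,0)
JNZ again: taken
R1=M[108]=10
R7=(-3)-10=-13
R7=M[108]=10
R1=10-10=0
R0=108+4=112
R3=2-1=1
CMP R3, 0  (cmp 1,0)
JNZ again: taken
R1=M[112]=10
R7=10-10=0
R7=M[112]=10
R1=10-10=0
R0=112+4=116
R3=1-1=0
CMP R3, 0  (cmp 0,0)
JNZ again: not taken
STORE R7, [112] → M[112]=10
halt.

116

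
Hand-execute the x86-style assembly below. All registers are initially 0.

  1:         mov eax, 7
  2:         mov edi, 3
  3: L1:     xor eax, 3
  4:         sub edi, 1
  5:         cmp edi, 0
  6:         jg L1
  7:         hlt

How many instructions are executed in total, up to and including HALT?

15

after mov eax, 7: eax=7
after mov edi, 3: edi=3
after xor eax, 3: eax=7^3=4
after sub edi, 1: edi=3-1=2
cmp edi, 0  (cmp 2,0)
jg L1: taken
after xor eax, 3: eax=4^3=7
after sub edi, 1: edi=2-1=1
cmp edi, 0  (cmp 1,0)
jg L1: taken
after xor eax, 3: eax=7^3=4
after sub edi, 1: edi=1-1=0
cmp edi, 0  (cmp 0,0)
jg L1: not taken
halt.
Total executed instructions: 15.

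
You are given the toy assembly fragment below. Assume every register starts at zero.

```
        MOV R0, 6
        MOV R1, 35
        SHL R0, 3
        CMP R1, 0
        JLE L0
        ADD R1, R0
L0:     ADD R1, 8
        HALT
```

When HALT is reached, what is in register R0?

48

R0=6
R1=35
R0=6<<3=48
CMP R1, 0  (cmp 35,0)
JLE L0: not taken
R1=35+48=83
R1=83+8=91
halt.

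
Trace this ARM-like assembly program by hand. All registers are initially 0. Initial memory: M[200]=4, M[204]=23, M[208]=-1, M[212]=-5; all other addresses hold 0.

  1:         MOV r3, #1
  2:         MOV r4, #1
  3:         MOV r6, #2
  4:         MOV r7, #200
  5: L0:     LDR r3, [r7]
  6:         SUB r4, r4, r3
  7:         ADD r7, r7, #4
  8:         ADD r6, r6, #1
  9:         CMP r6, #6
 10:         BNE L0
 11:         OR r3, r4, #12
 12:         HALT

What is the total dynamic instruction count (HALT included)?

30

MOV r3, #1 → r3=1
MOV r4, #1 → r4=1
MOV r6, #2 → r6=2
MOV r7, #200 → r7=200
LDR r3, [r7] → r3=M[200]=4
SUB r4, r4, r3 → r4=1-4=-3
ADD r7, r7, #4 → r7=200+4=204
ADD r6, r6, #1 → r6=2+1=3
CMP r6, #6  (cmp 3,6)
BNE L0: taken
LDR r3, [r7] → r3=M[204]=23
SUB r4, r4, r3 → r4=(-3)-23=-26
ADD r7, r7, #4 → r7=204+4=208
ADD r6, r6, #1 → r6=3+1=4
CMP r6, #6  (cmp 4,6)
BNE L0: taken
LDR r3, [r7] → r3=M[208]=-1
SUB r4, r4, r3 → r4=(-26)-(-1)=-25
ADD r7, r7, #4 → r7=208+4=212
ADD r6, r6, #1 → r6=4+1=5
CMP r6, #6  (cmp 5,6)
BNE L0: taken
LDR r3, [r7] → r3=M[212]=-5
SUB r4, r4, r3 → r4=(-25)-(-5)=-20
ADD r7, r7, #4 → r7=212+4=216
ADD r6, r6, #1 → r6=5+1=6
CMP r6, #6  (cmp 6,6)
BNE L0: not taken
OR r3, r4, #12 → r3=(-20)|12=-20
halt.
Total executed instructions: 30.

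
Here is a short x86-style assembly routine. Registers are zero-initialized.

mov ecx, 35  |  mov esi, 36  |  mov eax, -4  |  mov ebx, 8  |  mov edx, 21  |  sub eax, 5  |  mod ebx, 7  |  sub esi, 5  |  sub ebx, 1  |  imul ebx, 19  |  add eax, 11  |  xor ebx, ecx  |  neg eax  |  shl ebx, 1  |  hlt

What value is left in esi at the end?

31

after mov ecx, 35: ecx=35
after mov esi, 36: esi=36
after mov eax, -4: eax=-4
after mov ebx, 8: ebx=8
after mov edx, 21: edx=21
after sub eax, 5: eax=(-4)-5=-9
after mod ebx, 7: ebx=8%7=1
after sub esi, 5: esi=36-5=31
after sub ebx, 1: ebx=1-1=0
after imul ebx, 19: ebx=0*19=0
after add eax, 11: eax=(-9)+11=2
after xor ebx, ecx: ebx=0^35=35
after neg eax: eax=-(2)=-2
after shl ebx, 1: ebx=35<<1=70
halt.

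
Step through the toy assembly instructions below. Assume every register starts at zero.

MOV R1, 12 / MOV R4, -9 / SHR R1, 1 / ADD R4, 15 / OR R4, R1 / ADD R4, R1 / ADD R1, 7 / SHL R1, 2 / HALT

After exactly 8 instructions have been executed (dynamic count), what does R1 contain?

MOV R1, 12 → R1=12
MOV R4, -9 → R4=-9
SHR R1, 1 → R1=12>>1=6
ADD R4, 15 → R4=(-9)+15=6
OR R4, R1 → R4=6|6=6
ADD R4, R1 → R4=6+6=12
ADD R1, 7 → R1=6+7=13
SHL R1, 2 → R1=13<<2=52
After step 8: R1 = 52.

52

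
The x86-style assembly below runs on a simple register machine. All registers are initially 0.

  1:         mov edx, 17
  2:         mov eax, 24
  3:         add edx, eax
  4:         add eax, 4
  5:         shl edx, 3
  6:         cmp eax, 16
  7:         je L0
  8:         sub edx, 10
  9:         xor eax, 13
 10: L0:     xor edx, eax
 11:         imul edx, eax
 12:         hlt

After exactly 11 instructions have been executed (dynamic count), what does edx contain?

edx=17
eax=24
edx=17+24=41
eax=24+4=28
edx=41<<3=328
cmp eax, 16  (cmp 28,16)
je L0: not taken
edx=328-10=318
eax=28^13=17
edx=318^17=303
edx=303*17=5151
After step 11: edx = 5151.

5151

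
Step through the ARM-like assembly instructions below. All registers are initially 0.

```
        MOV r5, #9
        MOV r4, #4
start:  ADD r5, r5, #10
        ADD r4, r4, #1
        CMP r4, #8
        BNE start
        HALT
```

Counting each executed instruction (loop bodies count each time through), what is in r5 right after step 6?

19

after MOV r5, #9: r5=9
after MOV r4, #4: r4=4
after ADD r5, r5, #10: r5=9+10=19
after ADD r4, r4, #1: r4=4+1=5
CMP r4, #8  (cmp 5,8)
BNE start: taken
After step 6: r5 = 19.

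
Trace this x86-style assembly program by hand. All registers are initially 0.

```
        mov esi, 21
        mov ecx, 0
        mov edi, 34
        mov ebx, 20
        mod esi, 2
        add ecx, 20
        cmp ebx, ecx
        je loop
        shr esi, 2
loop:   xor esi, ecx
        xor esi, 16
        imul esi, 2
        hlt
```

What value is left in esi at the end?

10

after mov esi, 21: esi=21
after mov ecx, 0: ecx=0
after mov edi, 34: edi=34
after mov ebx, 20: ebx=20
after mod esi, 2: esi=21%2=1
after add ecx, 20: ecx=0+20=20
cmp ebx, ecx  (cmp 20,20)
je loop: taken
after xor esi, ecx: esi=1^20=21
after xor esi, 16: esi=21^16=5
after imul esi, 2: esi=5*2=10
halt.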